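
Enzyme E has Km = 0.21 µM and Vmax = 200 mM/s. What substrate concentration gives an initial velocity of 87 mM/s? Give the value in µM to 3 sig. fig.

0.162 µM

The required fractional saturation is v/Vmax = 87/200 = 0.4350.
Then [S]/(Km+[S]) = 0.4350 ⇒ [S] = 0.21 × 0.4350/(1 − 0.4350) = 0.162 µM.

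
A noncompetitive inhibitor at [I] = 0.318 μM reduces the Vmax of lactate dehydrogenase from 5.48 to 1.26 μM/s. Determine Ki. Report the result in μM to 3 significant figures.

Noncompetitive: Vmax,app = Vmax/α with α = 1 + [I]/Ki.
α = Vmax/Vmax,app = 5.48/1.26 = 4.349.
Ki = [I]/(α − 1) = 0.318/3.349 = 0.0949 μM.

0.0949 μM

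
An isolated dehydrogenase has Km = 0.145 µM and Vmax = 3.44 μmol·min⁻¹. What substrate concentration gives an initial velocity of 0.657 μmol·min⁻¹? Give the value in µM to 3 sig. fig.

0.0342 µM

The required fractional saturation is v/Vmax = 0.657/3.44 = 0.1910.
Then [S]/(Km+[S]) = 0.1910 ⇒ [S] = 0.145 × 0.1910/(1 − 0.1910) = 0.0342 µM.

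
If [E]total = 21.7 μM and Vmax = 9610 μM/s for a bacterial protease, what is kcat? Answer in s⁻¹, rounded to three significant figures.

kcat = Vmax/[E]total = 9610 μM/s / 21.7 μM = 443 s⁻¹.

443 s⁻¹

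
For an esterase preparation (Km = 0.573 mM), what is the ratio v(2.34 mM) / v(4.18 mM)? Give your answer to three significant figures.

The fractional saturations are [S]/(Km+[S]) = 4.18/4.753 = 0.8794 and 2.34/2.913 = 0.8033.
v₂/v₁ is just their ratio: 0.8033/0.8794 = 0.913.

0.913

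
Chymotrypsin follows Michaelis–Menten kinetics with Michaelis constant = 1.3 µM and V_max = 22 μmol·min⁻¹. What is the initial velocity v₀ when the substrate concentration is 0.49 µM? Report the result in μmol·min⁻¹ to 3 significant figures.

[S]/(Km+[S]) = 0.49/1.790 = 0.2737, the fractional saturation.
v = 0.2737 × Vmax = 0.2737 × 22 = 6.02 μmol·min⁻¹.

6.02 μmol·min⁻¹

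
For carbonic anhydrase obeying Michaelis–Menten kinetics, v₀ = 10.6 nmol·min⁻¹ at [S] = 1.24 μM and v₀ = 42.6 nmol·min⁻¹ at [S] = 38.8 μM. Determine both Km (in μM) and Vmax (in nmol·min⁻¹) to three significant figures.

In reciprocal form, 1/v = (Km/Vmax)·(1/[S]) + 1/Vmax. The two points give (1/[S], 1/v) = (0.8065, 0.09434) and (0.02577, 0.02347).
Slope = (0.09434 − 0.02347)/(0.8065 − 0.02577) = 0.09077; intercept = 0.09434 − 0.09077×0.8065 = 0.02113.
Vmax = 1/intercept = 47.3 nmol·min⁻¹; Km = slope × Vmax = 0.09077 × 47.3 = 4.30 μM.

Km = 4.30 μM; Vmax = 47.3 nmol·min⁻¹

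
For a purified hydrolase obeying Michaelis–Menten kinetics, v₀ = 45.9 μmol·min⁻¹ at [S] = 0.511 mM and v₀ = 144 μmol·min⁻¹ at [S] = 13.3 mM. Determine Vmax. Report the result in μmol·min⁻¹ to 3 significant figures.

From v = Vmax[S]/(Km+[S]), each point gives Vmax = v(Km+[S])/[S].
Equating: 45.9(Km+0.511)/0.511 = 144(Km+13.3)/13.3.
89.82·Km + 45.9 = 10.83·Km + 144, so (89.82 − 10.83)·Km = 144 − 45.9.
Km = 98.10/79.00 = 1.24 mM; then Vmax = 45.9(1.24+0.511)/0.511 = 157 μmol·min⁻¹.

157 μmol·min⁻¹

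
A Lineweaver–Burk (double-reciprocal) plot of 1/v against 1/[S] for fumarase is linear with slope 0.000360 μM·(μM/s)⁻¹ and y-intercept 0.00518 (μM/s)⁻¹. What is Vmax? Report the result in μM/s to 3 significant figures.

193 μM/s

The y-intercept of a Lineweaver–Burk plot equals 1/Vmax, so Vmax = 1/0.00518 = 193 μM/s.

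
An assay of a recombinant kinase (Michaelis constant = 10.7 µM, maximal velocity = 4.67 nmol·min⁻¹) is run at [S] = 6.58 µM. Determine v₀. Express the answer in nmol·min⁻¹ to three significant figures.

1.78 nmol·min⁻¹

[S]/(Km+[S]) = 6.58/17.28 = 0.3808, the fractional saturation.
v = 0.3808 × Vmax = 0.3808 × 4.67 = 1.78 nmol·min⁻¹.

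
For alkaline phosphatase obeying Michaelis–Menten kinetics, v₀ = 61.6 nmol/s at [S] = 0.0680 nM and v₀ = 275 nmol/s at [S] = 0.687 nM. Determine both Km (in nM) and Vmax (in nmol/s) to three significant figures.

Km = 0.422 nM; Vmax = 444 nmol/s

In reciprocal form, 1/v = (Km/Vmax)·(1/[S]) + 1/Vmax. The two points give (1/[S], 1/v) = (14.71, 0.01623) and (1.456, 0.003636).
Slope = (0.01623 − 0.003636)/(14.71 − 1.456) = 0.0009507; intercept = 0.01623 − 0.0009507×14.71 = 0.002252.
Vmax = 1/intercept = 444 nmol/s; Km = slope × Vmax = 0.0009507 × 444 = 0.422 nM.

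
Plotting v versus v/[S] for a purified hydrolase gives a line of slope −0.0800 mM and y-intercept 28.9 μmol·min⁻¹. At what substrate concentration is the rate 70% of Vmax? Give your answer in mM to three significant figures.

The Eadie–Hofstee slope gives Km = 0.0800 mM (slope = −Km).
v/Vmax = [S]/(Km+[S]) = 0.7 ⇒ [S] = Km·0.7/(1−0.7) = 0.0800 × 2.333 = 0.187 mM.

0.187 mM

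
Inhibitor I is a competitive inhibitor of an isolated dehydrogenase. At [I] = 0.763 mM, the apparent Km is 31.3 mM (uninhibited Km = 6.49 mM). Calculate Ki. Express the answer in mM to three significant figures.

0.200 mM

Competitive: Km,app = α·Km with α = 1 + [I]/Ki.
α = Km,app/Km = 31.3/6.49 = 4.823.
Ki = [I]/(α − 1) = 0.763/3.823 = 0.200 mM.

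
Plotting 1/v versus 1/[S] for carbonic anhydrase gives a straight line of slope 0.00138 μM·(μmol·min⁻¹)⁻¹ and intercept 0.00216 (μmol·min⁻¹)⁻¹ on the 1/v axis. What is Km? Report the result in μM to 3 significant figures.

y-intercept = 1/Vmax ⇒ Vmax = 463 μmol·min⁻¹; slope = Km/Vmax ⇒ Km = slope × Vmax.
Km = 0.00138 × 463 = 0.639 μM.

0.639 μM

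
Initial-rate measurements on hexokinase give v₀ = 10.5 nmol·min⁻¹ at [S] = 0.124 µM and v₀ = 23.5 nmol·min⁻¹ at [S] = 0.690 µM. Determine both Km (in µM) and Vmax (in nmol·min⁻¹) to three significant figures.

Km = 0.257 µM; Vmax = 32.2 nmol·min⁻¹

From v = Vmax[S]/(Km+[S]), each point gives Vmax = v(Km+[S])/[S].
Equating: 10.5(Km+0.124)/0.124 = 23.5(Km+0.690)/0.690.
84.68·Km + 10.5 = 34.06·Km + 23.5, so (84.68 − 34.06)·Km = 23.5 − 10.5.
Km = 13.00/50.62 = 0.257 µM; then Vmax = 10.5(0.257+0.124)/0.124 = 32.2 nmol·min⁻¹.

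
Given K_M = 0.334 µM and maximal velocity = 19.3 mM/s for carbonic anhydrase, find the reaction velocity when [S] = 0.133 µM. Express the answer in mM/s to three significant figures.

5.50 mM/s

v = Vmax·[S]/(Km + [S]) = 19.3 × 0.133 / (0.334 + 0.133)
  = 2.567 / 0.4670 = 5.50 mM/s.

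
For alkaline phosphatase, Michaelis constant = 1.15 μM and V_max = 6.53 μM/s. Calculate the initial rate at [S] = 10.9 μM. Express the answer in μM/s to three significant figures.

5.91 μM/s

v = Vmax·[S]/(Km + [S]) = 6.53 × 10.9 / (1.15 + 10.9)
  = 71.18 / 12.05 = 5.91 μM/s.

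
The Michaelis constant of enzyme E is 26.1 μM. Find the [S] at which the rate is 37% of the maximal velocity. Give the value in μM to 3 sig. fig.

15.3 μM

v/Vmax = [S]/(Km+[S]) = 0.37, so [S] = Km·0.37/(1 − 0.37) = 26.1 × 0.5873.
[S] = 15.3 μM.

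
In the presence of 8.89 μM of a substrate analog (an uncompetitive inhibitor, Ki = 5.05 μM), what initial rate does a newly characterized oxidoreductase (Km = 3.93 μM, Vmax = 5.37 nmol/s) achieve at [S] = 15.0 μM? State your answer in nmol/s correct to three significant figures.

1.78 nmol/s

With α = 1 + [I]/Ki = 1 + 8.89/5.05 = 2.760, the uncompetitive rate law is v = (Vmax/α)·[S] / (Km/α + [S]).
v = (5.37/2.760)×15.0 / (3.93/2.760 + 15.0) = 29.18/16.42 = 1.78 nmol/s.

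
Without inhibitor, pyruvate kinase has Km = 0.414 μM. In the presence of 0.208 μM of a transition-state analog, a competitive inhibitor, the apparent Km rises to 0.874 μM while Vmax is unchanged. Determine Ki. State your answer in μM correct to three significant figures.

Competitive: Km,app = α·Km with α = 1 + [I]/Ki.
α = Km,app/Km = 0.874/0.414 = 2.111.
Since α = 1 + [I]/Ki, [I]/Ki = 2.111 − 1 = 1.111 and Ki = 0.208/1.111 = 0.187 μM.

0.187 μM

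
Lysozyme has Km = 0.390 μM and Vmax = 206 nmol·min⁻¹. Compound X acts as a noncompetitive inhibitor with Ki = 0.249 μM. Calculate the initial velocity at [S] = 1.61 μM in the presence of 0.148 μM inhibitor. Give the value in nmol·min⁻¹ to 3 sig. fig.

104 nmol·min⁻¹

With α = 1 + [I]/Ki = 1 + 0.148/0.249 = 1.594, the noncompetitive rate law is v = (Vmax/α)·[S] / (Km + [S]).
v = (206/1.594)×1.61 / (0.390 + 1.61) = 208.0/2.000 = 104 nmol·min⁻¹.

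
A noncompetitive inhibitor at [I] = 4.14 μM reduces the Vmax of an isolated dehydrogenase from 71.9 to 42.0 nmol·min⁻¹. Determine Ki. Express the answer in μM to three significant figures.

Noncompetitive: Vmax,app = Vmax/α with α = 1 + [I]/Ki.
α = Vmax/Vmax,app = 71.9/42.0 = 1.712.
Since α = 1 + [I]/Ki, [I]/Ki = 1.712 − 1 = 0.7119 and Ki = 4.14/0.7119 = 5.82 μM.

5.82 μM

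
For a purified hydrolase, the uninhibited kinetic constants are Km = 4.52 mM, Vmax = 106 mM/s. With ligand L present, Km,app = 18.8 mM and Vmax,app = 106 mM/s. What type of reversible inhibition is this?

competitive

Km increases (4.52 → 18.8 mM) while Vmax is unchanged — the hallmark of competitive inhibition.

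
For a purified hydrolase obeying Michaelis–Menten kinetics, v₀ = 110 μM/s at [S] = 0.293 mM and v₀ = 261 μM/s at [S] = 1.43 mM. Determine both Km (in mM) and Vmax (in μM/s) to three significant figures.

Km = 0.783 mM; Vmax = 404 μM/s

From v = Vmax[S]/(Km+[S]), each point gives Vmax = v(Km+[S])/[S].
Equating: 110(Km+0.293)/0.293 = 261(Km+1.43)/1.43.
375.4·Km + 110 = 182.5·Km + 261, so (375.4 − 182.5)·Km = 261 − 110.
Km = 151.0/192.9 = 0.783 mM; then Vmax = 110(0.783+0.293)/0.293 = 404 μM/s.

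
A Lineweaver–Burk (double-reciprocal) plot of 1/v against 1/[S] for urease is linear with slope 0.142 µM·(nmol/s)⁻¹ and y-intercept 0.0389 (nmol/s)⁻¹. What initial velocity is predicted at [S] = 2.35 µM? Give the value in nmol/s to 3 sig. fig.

The y-intercept is 1/Vmax, so Vmax = 1/0.0389 = 25.7 nmol/s.
The slope is Km/Vmax, so Km = 0.142 × 25.7 = 3.65 µM.
Then v = 25.7 × 2.35/(3.65 + 2.35) = 10.1 nmol/s.

10.1 nmol/s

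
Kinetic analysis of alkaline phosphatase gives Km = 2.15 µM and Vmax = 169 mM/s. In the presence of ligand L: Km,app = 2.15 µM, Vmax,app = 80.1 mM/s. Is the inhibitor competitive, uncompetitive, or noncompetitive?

noncompetitive

Vmax decreases (169 → 80.1 mM/s) while Km is unchanged — pure noncompetitive inhibition.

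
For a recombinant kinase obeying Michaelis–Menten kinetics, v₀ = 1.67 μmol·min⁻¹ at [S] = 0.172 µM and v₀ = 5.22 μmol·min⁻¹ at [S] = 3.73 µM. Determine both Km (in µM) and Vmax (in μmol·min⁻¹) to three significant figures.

In reciprocal form, 1/v = (Km/Vmax)·(1/[S]) + 1/Vmax. The two points give (1/[S], 1/v) = (5.814, 0.5988) and (0.2681, 0.1916).
Slope = (0.5988 − 0.1916)/(5.814 − 0.2681) = 0.07343; intercept = 0.5988 − 0.07343×5.814 = 0.1719.
Vmax = 1/intercept = 5.82 μmol·min⁻¹; Km = slope × Vmax = 0.07343 × 5.82 = 0.427 µM.

Km = 0.427 µM; Vmax = 5.82 μmol·min⁻¹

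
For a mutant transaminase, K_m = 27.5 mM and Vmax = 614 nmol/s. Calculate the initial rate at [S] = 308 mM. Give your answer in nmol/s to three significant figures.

v = Vmax·[S]/(Km + [S]) = 614 × 308 / (27.5 + 308)
  = 189100 / 335.5 = 564 nmol/s.

564 nmol/s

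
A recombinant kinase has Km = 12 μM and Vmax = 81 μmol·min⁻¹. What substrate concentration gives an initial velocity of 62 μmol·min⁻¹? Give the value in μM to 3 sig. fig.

39.2 μM

Rearranging v = Vmax[S]/(Km+[S]) gives [S] = Km·v/(Vmax − v).
[S] = 12 × 62 / (81 − 62) = 744.0/19.00 = 39.2 μM.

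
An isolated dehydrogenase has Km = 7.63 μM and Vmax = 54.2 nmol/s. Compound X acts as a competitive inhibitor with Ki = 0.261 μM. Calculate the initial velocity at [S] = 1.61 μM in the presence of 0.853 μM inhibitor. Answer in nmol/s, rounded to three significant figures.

2.55 nmol/s

α = 1 + [I]/Ki = 1 + 0.853/0.261 = 4.268.
For a competitive inhibitor, Vmax is unchanged and the apparent Km becomes α·Km: Km,app = 32.6 μM, Vmax,app = 54.2 nmol/s.
v = Vmax,app·[S]/(Km,app + [S]) = 54.2 × 1.61/(32.6 + 1.61) = 2.55 nmol/s.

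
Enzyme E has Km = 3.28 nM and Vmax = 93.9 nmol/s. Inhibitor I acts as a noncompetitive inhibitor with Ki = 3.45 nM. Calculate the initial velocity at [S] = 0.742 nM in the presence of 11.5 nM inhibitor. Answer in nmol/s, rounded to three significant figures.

α = 1 + [I]/Ki = 1 + 11.5/3.45 = 4.333.
For a noncompetitive inhibitor, Vmax is reduced to Vmax/α while Km is unchanged: Km,app = 3.28 nM, Vmax,app = 21.7 nmol/s.
v = Vmax,app·[S]/(Km,app + [S]) = 21.7 × 0.742/(3.28 + 0.742) = 4.00 nmol/s.

4.00 nmol/s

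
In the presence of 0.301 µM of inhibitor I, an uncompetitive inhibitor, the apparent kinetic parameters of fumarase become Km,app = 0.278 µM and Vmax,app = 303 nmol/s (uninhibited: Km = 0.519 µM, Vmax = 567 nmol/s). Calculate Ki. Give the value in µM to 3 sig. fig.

0.345 µM

Uncompetitive: Vmax,app = Vmax/α (and Km,app = Km/α) with α = 1 + [I]/Ki.
α = Vmax/Vmax,app = 567/303 = 1.871.
Ki = [I]/(α − 1) = 0.301/0.8713 = 0.345 µM.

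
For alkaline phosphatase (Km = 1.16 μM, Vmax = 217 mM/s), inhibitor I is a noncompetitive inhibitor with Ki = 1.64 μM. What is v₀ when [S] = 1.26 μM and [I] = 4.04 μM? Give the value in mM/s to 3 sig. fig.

32.6 mM/s

With α = 1 + [I]/Ki = 1 + 4.04/1.64 = 3.463, the noncompetitive rate law is v = (Vmax/α)·[S] / (Km + [S]).
v = (217/3.463)×1.26 / (1.16 + 1.26) = 78.95/2.420 = 32.6 mM/s.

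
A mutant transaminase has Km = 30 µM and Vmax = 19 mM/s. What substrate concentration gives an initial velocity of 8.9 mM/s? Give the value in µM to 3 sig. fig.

26.4 µM

Rearranging v = Vmax[S]/(Km+[S]) gives [S] = Km·v/(Vmax − v).
[S] = 30 × 8.9 / (19 − 8.9) = 267.0/10.10 = 26.4 µM.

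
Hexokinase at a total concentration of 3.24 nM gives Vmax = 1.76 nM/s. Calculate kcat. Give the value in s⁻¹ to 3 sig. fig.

0.543 s⁻¹

kcat = Vmax/[E]total = 1.76 nM/s / 3.24 nM = 0.543 s⁻¹.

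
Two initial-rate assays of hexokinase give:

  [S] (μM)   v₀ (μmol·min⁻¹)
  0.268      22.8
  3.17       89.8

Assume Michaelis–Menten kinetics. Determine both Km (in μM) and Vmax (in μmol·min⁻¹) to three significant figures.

Km = 1.18 μM; Vmax = 123 μmol·min⁻¹

From v = Vmax[S]/(Km+[S]), each point gives Vmax = v(Km+[S])/[S].
Equating: 22.8(Km+0.268)/0.268 = 89.8(Km+3.17)/3.17.
85.07·Km + 22.8 = 28.33·Km + 89.8, so (85.07 − 28.33)·Km = 89.8 − 22.8.
Km = 67.00/56.75 = 1.18 μM; then Vmax = 22.8(1.18+0.268)/0.268 = 123 μmol·min⁻¹.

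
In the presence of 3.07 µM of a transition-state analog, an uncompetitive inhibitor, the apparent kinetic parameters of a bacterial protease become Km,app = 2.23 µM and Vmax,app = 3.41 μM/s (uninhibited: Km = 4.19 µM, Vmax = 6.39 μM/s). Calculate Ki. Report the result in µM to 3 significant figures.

Uncompetitive: Vmax,app = Vmax/α (and Km,app = Km/α) with α = 1 + [I]/Ki.
α = Vmax/Vmax,app = 6.39/3.41 = 1.874.
Ki = [I]/(α − 1) = 3.07/0.8739 = 3.51 µM.

3.51 µM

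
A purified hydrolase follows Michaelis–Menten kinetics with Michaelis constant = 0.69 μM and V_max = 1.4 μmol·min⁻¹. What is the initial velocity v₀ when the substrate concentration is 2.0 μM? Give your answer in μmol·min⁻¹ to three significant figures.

1.04 μmol·min⁻¹

[S]/(Km+[S]) = 2.0/2.690 = 0.7435, the fractional saturation.
v = 0.7435 × Vmax = 0.7435 × 1.4 = 1.04 μmol·min⁻¹.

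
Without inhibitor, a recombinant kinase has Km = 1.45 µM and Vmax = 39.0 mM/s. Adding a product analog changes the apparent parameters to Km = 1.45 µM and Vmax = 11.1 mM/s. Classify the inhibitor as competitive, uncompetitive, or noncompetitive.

noncompetitive

Vmax decreases (39.0 → 11.1 mM/s) while Km is unchanged — pure noncompetitive inhibition.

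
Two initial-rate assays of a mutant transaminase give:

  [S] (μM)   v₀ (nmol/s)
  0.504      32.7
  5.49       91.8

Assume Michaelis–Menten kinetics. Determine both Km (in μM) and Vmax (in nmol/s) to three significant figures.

From v = Vmax[S]/(Km+[S]), each point gives Vmax = v(Km+[S])/[S].
Equating: 32.7(Km+0.504)/0.504 = 91.8(Km+5.49)/5.49.
64.88·Km + 32.7 = 16.72·Km + 91.8, so (64.88 − 16.72)·Km = 91.8 − 32.7.
Km = 59.10/48.16 = 1.23 μM; then Vmax = 32.7(1.23+0.504)/0.504 = 112 nmol/s.

Km = 1.23 μM; Vmax = 112 nmol/s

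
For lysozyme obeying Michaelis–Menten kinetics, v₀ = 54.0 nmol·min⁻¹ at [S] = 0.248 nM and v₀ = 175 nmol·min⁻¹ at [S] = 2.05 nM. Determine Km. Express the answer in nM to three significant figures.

0.914 nM

From v = Vmax[S]/(Km+[S]), each point gives Vmax = v(Km+[S])/[S].
Equating: 54.0(Km+0.248)/0.248 = 175(Km+2.05)/2.05.
217.7·Km + 54.0 = 85.37·Km + 175, so (217.7 − 85.37)·Km = 175 − 54.0.
Km = 121.0/132.4 = 0.914 nM; then Vmax = 54.0(0.914+0.248)/0.248 = 253 nmol·min⁻¹.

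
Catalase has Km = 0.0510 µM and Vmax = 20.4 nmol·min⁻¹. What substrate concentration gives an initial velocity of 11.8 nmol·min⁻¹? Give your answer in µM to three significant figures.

0.0700 µM

The required fractional saturation is v/Vmax = 11.8/20.4 = 0.5784.
Then [S]/(Km+[S]) = 0.5784 ⇒ [S] = 0.0510 × 0.5784/(1 − 0.5784) = 0.0700 µM.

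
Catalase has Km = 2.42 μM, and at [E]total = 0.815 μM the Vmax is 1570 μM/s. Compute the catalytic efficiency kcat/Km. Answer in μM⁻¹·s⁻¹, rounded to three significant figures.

796 μM⁻¹·s⁻¹

kcat = Vmax/[E]total = 1570/0.815 = 1930 s⁻¹.
kcat/Km = 1930/2.42 = 796 μM⁻¹·s⁻¹.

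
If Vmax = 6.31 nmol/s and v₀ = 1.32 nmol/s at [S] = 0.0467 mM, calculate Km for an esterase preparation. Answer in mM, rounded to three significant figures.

v/Vmax = 1.32/6.31 = 0.2092 = [S]/(Km+[S]).
So Km + [S] = [S]/0.2092 = 0.2232 mM, giving Km = 0.2232 − 0.0467 = 0.177 mM.

0.177 mM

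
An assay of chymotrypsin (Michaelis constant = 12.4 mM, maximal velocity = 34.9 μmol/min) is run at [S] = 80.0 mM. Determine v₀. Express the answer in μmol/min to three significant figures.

30.2 μmol/min

v = Vmax·[S]/(Km + [S]) = 34.9 × 80.0 / (12.4 + 80.0)
  = 2792 / 92.40 = 30.2 μmol/min.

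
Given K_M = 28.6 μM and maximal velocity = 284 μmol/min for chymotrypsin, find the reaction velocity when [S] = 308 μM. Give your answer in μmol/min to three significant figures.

260 μmol/min

[S]/(Km+[S]) = 308/336.6 = 0.9150, the fractional saturation.
v = 0.9150 × Vmax = 0.9150 × 284 = 260 μmol/min.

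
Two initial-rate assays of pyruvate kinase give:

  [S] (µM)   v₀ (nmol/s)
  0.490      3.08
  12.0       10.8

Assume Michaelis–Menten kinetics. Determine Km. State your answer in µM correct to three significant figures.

1.43 µM

From v = Vmax[S]/(Km+[S]), each point gives Vmax = v(Km+[S])/[S].
Equating: 3.08(Km+0.490)/0.490 = 10.8(Km+12.0)/12.0.
6.286·Km + 3.08 = 0.9000·Km + 10.8, so (6.286 − 0.9000)·Km = 10.8 − 3.08.
Km = 7.720/5.386 = 1.43 µM; then Vmax = 3.08(1.43+0.490)/0.490 = 12.1 nmol/s.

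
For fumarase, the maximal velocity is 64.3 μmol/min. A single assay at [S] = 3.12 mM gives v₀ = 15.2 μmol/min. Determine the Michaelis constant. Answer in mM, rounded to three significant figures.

10.1 mM

v/Vmax = 15.2/64.3 = 0.2364 = [S]/(Km+[S]).
So Km + [S] = [S]/0.2364 = 13.20 mM, giving Km = 13.20 − 3.12 = 10.1 mM.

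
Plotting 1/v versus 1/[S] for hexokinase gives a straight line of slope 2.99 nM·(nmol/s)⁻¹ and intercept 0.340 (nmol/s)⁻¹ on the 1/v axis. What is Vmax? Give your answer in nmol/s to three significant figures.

The y-intercept of a Lineweaver–Burk plot equals 1/Vmax, so Vmax = 1/0.340 = 2.94 nmol/s.

2.94 nmol/s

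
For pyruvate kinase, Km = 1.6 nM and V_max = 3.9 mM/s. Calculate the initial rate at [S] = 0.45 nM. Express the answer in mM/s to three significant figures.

[S]/(Km+[S]) = 0.45/2.050 = 0.2195, the fractional saturation.
v = 0.2195 × Vmax = 0.2195 × 3.9 = 0.856 mM/s.

0.856 mM/s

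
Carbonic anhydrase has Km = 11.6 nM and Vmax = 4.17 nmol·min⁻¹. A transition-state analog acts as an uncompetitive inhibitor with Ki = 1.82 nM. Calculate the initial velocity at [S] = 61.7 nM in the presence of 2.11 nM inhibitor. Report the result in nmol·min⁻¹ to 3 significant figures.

1.78 nmol·min⁻¹

α = 1 + [I]/Ki = 1 + 2.11/1.82 = 2.159.
For an uncompetitive inhibitor, both parameters are divided by α, giving Vmax/α and Km/α: Km,app = 5.37 nM, Vmax,app = 1.93 nmol·min⁻¹.
v = Vmax,app·[S]/(Km,app + [S]) = 1.93 × 61.7/(5.37 + 61.7) = 1.78 nmol·min⁻¹.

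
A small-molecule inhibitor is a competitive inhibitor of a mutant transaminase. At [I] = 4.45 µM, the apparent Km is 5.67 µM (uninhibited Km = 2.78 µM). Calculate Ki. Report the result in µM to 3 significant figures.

4.28 µM

Competitive: Km,app = α·Km with α = 1 + [I]/Ki.
α = Km,app/Km = 5.67/2.78 = 2.040.
Ki = [I]/(α − 1) = 4.45/1.040 = 4.28 µM.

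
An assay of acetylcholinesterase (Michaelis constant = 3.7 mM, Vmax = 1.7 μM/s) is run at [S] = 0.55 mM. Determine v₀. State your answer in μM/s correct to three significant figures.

0.220 μM/s

v = Vmax·[S]/(Km + [S]) = 1.7 × 0.55 / (3.7 + 0.55)
  = 0.9350 / 4.250 = 0.220 μM/s.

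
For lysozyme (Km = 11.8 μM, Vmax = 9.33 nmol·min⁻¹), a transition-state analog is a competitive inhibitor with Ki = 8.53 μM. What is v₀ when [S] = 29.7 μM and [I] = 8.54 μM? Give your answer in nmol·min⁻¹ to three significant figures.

With α = 1 + [I]/Ki = 1 + 8.54/8.53 = 2.001, the competitive rate law is v = Vmax[S] / (αKm + [S]).
v = 9.33×29.7 / (2.001×11.8 + 29.7) = 277.1/53.31 = 5.20 nmol·min⁻¹.

5.20 nmol·min⁻¹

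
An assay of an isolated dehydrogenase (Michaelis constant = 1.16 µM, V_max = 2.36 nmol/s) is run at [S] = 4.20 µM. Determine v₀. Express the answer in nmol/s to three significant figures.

1.85 nmol/s

[S]/(Km+[S]) = 4.20/5.360 = 0.7836, the fractional saturation.
v = 0.7836 × Vmax = 0.7836 × 2.36 = 1.85 nmol/s.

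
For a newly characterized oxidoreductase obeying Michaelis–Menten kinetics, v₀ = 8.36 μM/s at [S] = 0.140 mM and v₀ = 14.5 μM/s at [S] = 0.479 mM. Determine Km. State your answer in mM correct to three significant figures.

0.209 mM

In reciprocal form, 1/v = (Km/Vmax)·(1/[S]) + 1/Vmax. The two points give (1/[S], 1/v) = (7.143, 0.1196) and (2.088, 0.06897).
Slope = (0.1196 − 0.06897)/(7.143 − 2.088) = 0.01002; intercept = 0.1196 − 0.01002×7.143 = 0.04805.
Vmax = 1/intercept = 20.8 μM/s; Km = slope × Vmax = 0.01002 × 20.8 = 0.209 mM.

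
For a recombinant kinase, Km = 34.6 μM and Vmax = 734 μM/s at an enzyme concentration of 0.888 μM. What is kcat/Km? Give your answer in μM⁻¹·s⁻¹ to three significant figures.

23.9 μM⁻¹·s⁻¹

kcat = Vmax/[E]total = 734/0.888 = 827 s⁻¹.
kcat/Km = 827/34.6 = 23.9 μM⁻¹·s⁻¹.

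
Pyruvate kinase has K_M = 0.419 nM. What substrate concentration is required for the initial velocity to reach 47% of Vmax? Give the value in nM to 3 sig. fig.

v/Vmax = [S]/(Km+[S]) = 0.47, so [S] = Km·0.47/(1 − 0.47) = 0.419 × 0.8868.
[S] = 0.372 nM.

0.372 nM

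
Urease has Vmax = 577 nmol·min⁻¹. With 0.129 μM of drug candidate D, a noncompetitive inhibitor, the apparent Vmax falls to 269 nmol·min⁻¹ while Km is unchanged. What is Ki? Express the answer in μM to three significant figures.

0.113 μM

Noncompetitive: Vmax,app = Vmax/α with α = 1 + [I]/Ki.
α = Vmax/Vmax,app = 577/269 = 2.145.
Ki = [I]/(α − 1) = 0.129/1.145 = 0.113 μM.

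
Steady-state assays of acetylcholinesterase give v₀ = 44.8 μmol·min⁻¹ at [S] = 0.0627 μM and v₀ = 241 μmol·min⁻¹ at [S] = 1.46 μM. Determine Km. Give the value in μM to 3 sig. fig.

In reciprocal form, 1/v = (Km/Vmax)·(1/[S]) + 1/Vmax. The two points give (1/[S], 1/v) = (15.95, 0.02232) and (0.6849, 0.004149).
Slope = (0.02232 − 0.004149)/(15.95 − 0.6849) = 0.001191; intercept = 0.02232 − 0.001191×15.95 = 0.003334.
Vmax = 1/intercept = 300 μmol·min⁻¹; Km = slope × Vmax = 0.001191 × 300 = 0.357 μM.

0.357 μM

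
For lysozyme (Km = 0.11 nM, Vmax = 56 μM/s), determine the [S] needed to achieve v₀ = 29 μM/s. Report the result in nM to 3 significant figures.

0.118 nM

The required fractional saturation is v/Vmax = 29/56 = 0.5179.
Then [S]/(Km+[S]) = 0.5179 ⇒ [S] = 0.11 × 0.5179/(1 − 0.5179) = 0.118 nM.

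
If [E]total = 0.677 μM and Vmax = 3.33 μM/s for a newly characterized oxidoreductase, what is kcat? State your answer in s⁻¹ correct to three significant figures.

kcat = Vmax/[E]total = 3.33 μM/s / 0.677 μM = 4.92 s⁻¹.

4.92 s⁻¹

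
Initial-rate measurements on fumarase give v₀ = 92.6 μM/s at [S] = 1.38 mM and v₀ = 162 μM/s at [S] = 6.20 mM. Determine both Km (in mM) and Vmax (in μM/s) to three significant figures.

Km = 1.69 mM; Vmax = 206 μM/s

In reciprocal form, 1/v = (Km/Vmax)·(1/[S]) + 1/Vmax. The two points give (1/[S], 1/v) = (0.7246, 0.01080) and (0.1613, 0.006173).
Slope = (0.01080 − 0.006173)/(0.7246 − 0.1613) = 0.008212; intercept = 0.01080 − 0.008212×0.7246 = 0.004848.
Vmax = 1/intercept = 206 μM/s; Km = slope × Vmax = 0.008212 × 206 = 1.69 mM.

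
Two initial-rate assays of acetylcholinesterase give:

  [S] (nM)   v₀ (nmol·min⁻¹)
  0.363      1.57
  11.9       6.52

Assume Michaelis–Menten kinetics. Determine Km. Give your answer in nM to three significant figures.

In reciprocal form, 1/v = (Km/Vmax)·(1/[S]) + 1/Vmax. The two points give (1/[S], 1/v) = (2.755, 0.6369) and (0.08403, 0.1534).
Slope = (0.6369 − 0.1534)/(2.755 − 0.08403) = 0.1811; intercept = 0.6369 − 0.1811×2.755 = 0.1382.
Vmax = 1/intercept = 7.24 nmol·min⁻¹; Km = slope × Vmax = 0.1811 × 7.24 = 1.31 nM.

1.31 nM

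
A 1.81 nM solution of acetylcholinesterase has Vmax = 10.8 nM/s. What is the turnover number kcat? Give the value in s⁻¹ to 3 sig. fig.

5.97 s⁻¹

kcat = Vmax/[E]total = 10.8 nM/s / 1.81 nM = 5.97 s⁻¹.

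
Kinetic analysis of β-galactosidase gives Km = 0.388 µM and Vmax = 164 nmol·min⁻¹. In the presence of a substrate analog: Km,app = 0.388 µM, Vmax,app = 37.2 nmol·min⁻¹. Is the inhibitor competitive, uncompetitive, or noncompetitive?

Vmax decreases (164 → 37.2 nmol·min⁻¹) while Km is unchanged — pure noncompetitive inhibition.

noncompetitive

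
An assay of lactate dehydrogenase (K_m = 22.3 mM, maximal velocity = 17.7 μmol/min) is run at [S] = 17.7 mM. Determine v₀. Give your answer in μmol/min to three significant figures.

[S]/(Km+[S]) = 17.7/40.00 = 0.4425, the fractional saturation.
v = 0.4425 × Vmax = 0.4425 × 17.7 = 7.83 μmol/min.

7.83 μmol/min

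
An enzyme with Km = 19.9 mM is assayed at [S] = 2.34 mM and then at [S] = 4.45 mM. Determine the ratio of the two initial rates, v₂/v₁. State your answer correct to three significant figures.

1.74

The fractional saturations are [S]/(Km+[S]) = 2.34/22.24 = 0.1052 and 4.45/24.35 = 0.1828.
v₂/v₁ is just their ratio: 0.1828/0.1052 = 1.74.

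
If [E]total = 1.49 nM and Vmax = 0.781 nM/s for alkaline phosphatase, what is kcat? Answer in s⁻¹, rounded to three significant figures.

0.524 s⁻¹

kcat = Vmax/[E]total = 0.781 nM/s / 1.49 nM = 0.524 s⁻¹.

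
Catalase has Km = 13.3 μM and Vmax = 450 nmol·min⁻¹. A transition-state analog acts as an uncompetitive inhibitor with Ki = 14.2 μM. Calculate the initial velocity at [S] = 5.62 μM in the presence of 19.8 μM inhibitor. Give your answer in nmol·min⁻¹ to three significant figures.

With α = 1 + [I]/Ki = 1 + 19.8/14.2 = 2.394, the uncompetitive rate law is v = (Vmax/α)·[S] / (Km/α + [S]).
v = (450/2.394)×5.62 / (13.3/2.394 + 5.62) = 1056/11.17 = 94.5 nmol·min⁻¹.

94.5 nmol·min⁻¹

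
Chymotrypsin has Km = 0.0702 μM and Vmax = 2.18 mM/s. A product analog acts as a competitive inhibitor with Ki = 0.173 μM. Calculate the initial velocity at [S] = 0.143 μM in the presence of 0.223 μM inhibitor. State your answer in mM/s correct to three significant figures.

1.03 mM/s

With α = 1 + [I]/Ki = 1 + 0.223/0.173 = 2.289, the competitive rate law is v = Vmax[S] / (αKm + [S]).
v = 2.18×0.143 / (2.289×0.0702 + 0.143) = 0.3117/0.3037 = 1.03 mM/s.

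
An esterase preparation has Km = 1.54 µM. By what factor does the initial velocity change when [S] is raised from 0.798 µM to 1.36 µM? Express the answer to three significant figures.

Since Vmax cancels, v₂/v₁ = [S]₂(Km+[S]₁) / [S]₁(Km+[S]₂).
= 1.36×(1.54+0.798) / (0.798×(1.54+1.36)) = 3.180/2.314 = 1.37.

1.37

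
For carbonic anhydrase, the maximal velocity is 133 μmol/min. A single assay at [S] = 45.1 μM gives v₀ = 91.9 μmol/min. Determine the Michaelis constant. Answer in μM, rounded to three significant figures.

20.2 μM

v/Vmax = 91.9/133 = 0.6910 = [S]/(Km+[S]).
So Km + [S] = [S]/0.6910 = 65.27 μM, giving Km = 65.27 − 45.1 = 20.2 μM.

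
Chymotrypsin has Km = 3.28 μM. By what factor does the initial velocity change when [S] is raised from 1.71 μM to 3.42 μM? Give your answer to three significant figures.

The fractional saturations are [S]/(Km+[S]) = 1.71/4.990 = 0.3427 and 3.42/6.700 = 0.5104.
v₂/v₁ is just their ratio: 0.5104/0.3427 = 1.49.

1.49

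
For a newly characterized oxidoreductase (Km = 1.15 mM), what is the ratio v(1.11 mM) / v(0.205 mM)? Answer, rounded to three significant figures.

Since Vmax cancels, v₂/v₁ = [S]₂(Km+[S]₁) / [S]₁(Km+[S]₂).
= 1.11×(1.15+0.205) / (0.205×(1.15+1.11)) = 1.504/0.4633 = 3.25.

3.25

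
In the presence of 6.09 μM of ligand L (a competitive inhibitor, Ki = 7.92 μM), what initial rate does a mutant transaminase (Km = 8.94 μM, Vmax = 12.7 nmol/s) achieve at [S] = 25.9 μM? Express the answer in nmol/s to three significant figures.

7.89 nmol/s

α = 1 + [I]/Ki = 1 + 6.09/7.92 = 1.769.
For a competitive inhibitor, Vmax is unchanged and the apparent Km becomes α·Km: Km,app = 15.8 μM, Vmax,app = 12.7 nmol/s.
v = Vmax,app·[S]/(Km,app + [S]) = 12.7 × 25.9/(15.8 + 25.9) = 7.89 nmol/s.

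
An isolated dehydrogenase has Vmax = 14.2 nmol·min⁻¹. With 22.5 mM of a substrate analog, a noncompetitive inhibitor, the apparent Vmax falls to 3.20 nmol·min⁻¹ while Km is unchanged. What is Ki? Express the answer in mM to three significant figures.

6.55 mM

Noncompetitive: Vmax,app = Vmax/α with α = 1 + [I]/Ki.
α = Vmax/Vmax,app = 14.2/3.20 = 4.437.
Since α = 1 + [I]/Ki, [I]/Ki = 4.437 − 1 = 3.437 and Ki = 22.5/3.437 = 6.55 mM.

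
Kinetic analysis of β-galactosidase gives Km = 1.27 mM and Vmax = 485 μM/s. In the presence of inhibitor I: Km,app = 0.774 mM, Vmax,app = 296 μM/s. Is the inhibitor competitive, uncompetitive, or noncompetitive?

uncompetitive

Both Km and Vmax decrease by the same factor (~1.64-fold) — characteristic of uncompetitive inhibition.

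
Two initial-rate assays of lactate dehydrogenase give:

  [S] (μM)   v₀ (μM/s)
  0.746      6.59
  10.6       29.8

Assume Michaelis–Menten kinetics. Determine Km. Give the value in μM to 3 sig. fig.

From v = Vmax[S]/(Km+[S]), each point gives Vmax = v(Km+[S])/[S].
Equating: 6.59(Km+0.746)/0.746 = 29.8(Km+10.6)/10.6.
8.834·Km + 6.59 = 2.811·Km + 29.8, so (8.834 − 2.811)·Km = 29.8 − 6.59.
Km = 23.21/6.022 = 3.85 μM; then Vmax = 6.59(3.85+0.746)/0.746 = 40.6 μM/s.

3.85 μM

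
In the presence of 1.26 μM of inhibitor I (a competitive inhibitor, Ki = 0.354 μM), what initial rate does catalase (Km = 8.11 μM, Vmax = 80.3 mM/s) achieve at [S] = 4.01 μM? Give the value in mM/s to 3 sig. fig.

With α = 1 + [I]/Ki = 1 + 1.26/0.354 = 4.559, the competitive rate law is v = Vmax[S] / (αKm + [S]).
v = 80.3×4.01 / (4.559×8.11 + 4.01) = 322.0/40.99 = 7.86 mM/s.

7.86 mM/s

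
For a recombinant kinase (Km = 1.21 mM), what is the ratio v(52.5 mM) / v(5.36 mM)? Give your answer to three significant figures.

Since Vmax cancels, v₂/v₁ = [S]₂(Km+[S]₁) / [S]₁(Km+[S]₂).
= 52.5×(1.21+5.36) / (5.36×(1.21+52.5)) = 344.9/287.9 = 1.20.

1.20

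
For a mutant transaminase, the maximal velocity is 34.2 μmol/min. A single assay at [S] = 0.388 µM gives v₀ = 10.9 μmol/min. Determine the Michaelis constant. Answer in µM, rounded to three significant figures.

v/Vmax = 10.9/34.2 = 0.3187 = [S]/(Km+[S]).
So Km + [S] = [S]/0.3187 = 1.217 µM, giving Km = 1.217 − 0.388 = 0.829 µM.

0.829 µM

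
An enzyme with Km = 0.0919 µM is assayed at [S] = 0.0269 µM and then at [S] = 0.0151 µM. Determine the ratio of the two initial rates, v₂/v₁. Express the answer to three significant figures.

Since Vmax cancels, v₂/v₁ = [S]₂(Km+[S]₁) / [S]₁(Km+[S]₂).
= 0.0151×(0.0919+0.0269) / (0.0269×(0.0919+0.0151)) = 0.001794/0.002878 = 0.623.

0.623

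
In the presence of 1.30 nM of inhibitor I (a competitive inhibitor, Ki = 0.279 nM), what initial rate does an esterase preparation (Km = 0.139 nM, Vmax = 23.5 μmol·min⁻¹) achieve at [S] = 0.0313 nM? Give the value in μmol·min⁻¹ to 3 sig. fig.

α = 1 + [I]/Ki = 1 + 1.30/0.279 = 5.659.
For a competitive inhibitor, Vmax is unchanged and the apparent Km becomes α·Km: Km,app = 0.787 nM, Vmax,app = 23.5 μmol·min⁻¹.
v = Vmax,app·[S]/(Km,app + [S]) = 23.5 × 0.0313/(0.787 + 0.0313) = 0.899 μmol·min⁻¹.

0.899 μmol·min⁻¹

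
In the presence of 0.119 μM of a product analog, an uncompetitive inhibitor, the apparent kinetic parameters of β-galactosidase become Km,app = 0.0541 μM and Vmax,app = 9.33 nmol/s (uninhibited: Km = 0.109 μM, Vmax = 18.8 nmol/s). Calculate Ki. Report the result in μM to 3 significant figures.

Uncompetitive: Vmax,app = Vmax/α (and Km,app = Km/α) with α = 1 + [I]/Ki.
α = Vmax/Vmax,app = 18.8/9.33 = 2.015.
Since α = 1 + [I]/Ki, [I]/Ki = 2.015 − 1 = 1.015 and Ki = 0.119/1.015 = 0.117 μM.

0.117 μM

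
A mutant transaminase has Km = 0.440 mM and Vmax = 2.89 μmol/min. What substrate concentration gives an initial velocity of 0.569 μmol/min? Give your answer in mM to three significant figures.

0.108 mM

Rearranging v = Vmax[S]/(Km+[S]) gives [S] = Km·v/(Vmax − v).
[S] = 0.440 × 0.569 / (2.89 − 0.569) = 0.2504/2.321 = 0.108 mM.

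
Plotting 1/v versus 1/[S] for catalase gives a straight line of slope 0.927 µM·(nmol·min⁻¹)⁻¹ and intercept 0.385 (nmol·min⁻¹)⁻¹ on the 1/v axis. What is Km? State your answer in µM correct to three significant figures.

y-intercept = 1/Vmax ⇒ Vmax = 2.60 nmol·min⁻¹; slope = Km/Vmax ⇒ Km = slope × Vmax.
Km = 0.927 × 2.60 = 2.41 µM.

2.41 µM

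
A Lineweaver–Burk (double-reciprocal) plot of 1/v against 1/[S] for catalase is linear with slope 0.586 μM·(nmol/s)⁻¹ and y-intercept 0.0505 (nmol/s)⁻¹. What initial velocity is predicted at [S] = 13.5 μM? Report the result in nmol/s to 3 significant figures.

10.6 nmol/s

The y-intercept is 1/Vmax, so Vmax = 1/0.0505 = 19.8 nmol/s.
The slope is Km/Vmax, so Km = 0.586 × 19.8 = 11.6 μM.
Then v = 19.8 × 13.5/(11.6 + 13.5) = 10.6 nmol/s.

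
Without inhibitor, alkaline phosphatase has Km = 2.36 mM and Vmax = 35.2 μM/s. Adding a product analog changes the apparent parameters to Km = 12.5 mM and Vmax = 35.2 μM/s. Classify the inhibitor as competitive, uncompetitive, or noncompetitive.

Km increases (2.36 → 12.5 mM) while Vmax is unchanged — the hallmark of competitive inhibition.

competitive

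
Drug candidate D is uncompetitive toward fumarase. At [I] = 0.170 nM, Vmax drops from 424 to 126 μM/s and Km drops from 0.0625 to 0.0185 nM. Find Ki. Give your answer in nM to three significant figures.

Uncompetitive: Vmax,app = Vmax/α (and Km,app = Km/α) with α = 1 + [I]/Ki.
α = Vmax/Vmax,app = 424/126 = 3.365.
Ki = [I]/(α − 1) = 0.170/2.365 = 0.0719 nM.

0.0719 nM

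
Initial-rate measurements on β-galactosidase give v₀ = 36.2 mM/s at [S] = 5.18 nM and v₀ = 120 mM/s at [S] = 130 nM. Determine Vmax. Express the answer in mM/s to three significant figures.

In reciprocal form, 1/v = (Km/Vmax)·(1/[S]) + 1/Vmax. The two points give (1/[S], 1/v) = (0.1931, 0.02762) and (0.007692, 0.008333).
Slope = (0.02762 − 0.008333)/(0.1931 − 0.007692) = 0.1041; intercept = 0.02762 − 0.1041×0.1931 = 0.007533.
Vmax = 1/intercept = 133 mM/s; Km = slope × Vmax = 0.1041 × 133 = 13.8 nM.

133 mM/s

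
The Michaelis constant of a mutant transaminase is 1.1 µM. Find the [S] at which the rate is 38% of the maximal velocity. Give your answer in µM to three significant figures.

0.674 µM

v/Vmax = [S]/(Km+[S]) = 0.38, so [S] = Km·0.38/(1 − 0.38) = 1.1 × 0.6129.
[S] = 0.674 µM.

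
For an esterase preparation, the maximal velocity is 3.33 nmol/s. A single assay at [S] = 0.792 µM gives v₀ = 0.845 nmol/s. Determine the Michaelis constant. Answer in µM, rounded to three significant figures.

v/Vmax = 0.845/3.33 = 0.2538 = [S]/(Km+[S]).
So Km + [S] = [S]/0.2538 = 3.121 µM, giving Km = 3.121 − 0.792 = 2.33 µM.

2.33 µM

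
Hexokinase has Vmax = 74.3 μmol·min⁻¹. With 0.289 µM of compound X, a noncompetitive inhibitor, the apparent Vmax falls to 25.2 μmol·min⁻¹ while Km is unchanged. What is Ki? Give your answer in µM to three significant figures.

0.148 µM

Noncompetitive: Vmax,app = Vmax/α with α = 1 + [I]/Ki.
α = Vmax/Vmax,app = 74.3/25.2 = 2.948.
Since α = 1 + [I]/Ki, [I]/Ki = 2.948 − 1 = 1.948 and Ki = 0.289/1.948 = 0.148 µM.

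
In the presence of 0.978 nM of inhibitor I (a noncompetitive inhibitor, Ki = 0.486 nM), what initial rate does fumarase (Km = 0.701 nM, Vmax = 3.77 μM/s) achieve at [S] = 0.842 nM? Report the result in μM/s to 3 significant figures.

0.683 μM/s

With α = 1 + [I]/Ki = 1 + 0.978/0.486 = 3.012, the noncompetitive rate law is v = (Vmax/α)·[S] / (Km + [S]).
v = (3.77/3.012)×0.842 / (0.701 + 0.842) = 1.054/1.543 = 0.683 μM/s.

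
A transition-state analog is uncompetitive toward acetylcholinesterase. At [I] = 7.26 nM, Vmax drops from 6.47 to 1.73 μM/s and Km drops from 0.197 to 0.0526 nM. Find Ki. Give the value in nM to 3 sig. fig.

2.65 nM

Uncompetitive: Vmax,app = Vmax/α (and Km,app = Km/α) with α = 1 + [I]/Ki.
α = Vmax/Vmax,app = 6.47/1.73 = 3.740.
Since α = 1 + [I]/Ki, [I]/Ki = 3.740 − 1 = 2.740 and Ki = 7.26/2.740 = 2.65 nM.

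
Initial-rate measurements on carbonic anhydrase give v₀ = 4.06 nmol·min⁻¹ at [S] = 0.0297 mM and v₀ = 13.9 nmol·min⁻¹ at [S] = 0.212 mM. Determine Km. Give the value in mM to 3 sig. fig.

0.138 mM

In reciprocal form, 1/v = (Km/Vmax)·(1/[S]) + 1/Vmax. The two points give (1/[S], 1/v) = (33.67, 0.2463) and (4.717, 0.07194).
Slope = (0.2463 − 0.07194)/(33.67 − 4.717) = 0.006022; intercept = 0.2463 − 0.006022×33.67 = 0.04354.
Vmax = 1/intercept = 23.0 nmol·min⁻¹; Km = slope × Vmax = 0.006022 × 23.0 = 0.138 mM.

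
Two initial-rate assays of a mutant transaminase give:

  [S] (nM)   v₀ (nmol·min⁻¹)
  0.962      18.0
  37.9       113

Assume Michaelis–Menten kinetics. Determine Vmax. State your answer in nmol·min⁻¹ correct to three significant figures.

131 nmol·min⁻¹

In reciprocal form, 1/v = (Km/Vmax)·(1/[S]) + 1/Vmax. The two points give (1/[S], 1/v) = (1.040, 0.05556) and (0.02639, 0.008850).
Slope = (0.05556 − 0.008850)/(1.040 − 0.02639) = 0.04610; intercept = 0.05556 − 0.04610×1.040 = 0.007633.
Vmax = 1/intercept = 131 nmol·min⁻¹; Km = slope × Vmax = 0.04610 × 131 = 6.04 nM.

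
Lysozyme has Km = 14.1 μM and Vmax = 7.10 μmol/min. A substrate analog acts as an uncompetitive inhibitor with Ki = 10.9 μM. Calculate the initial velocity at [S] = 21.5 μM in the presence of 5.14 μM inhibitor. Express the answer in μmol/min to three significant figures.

3.34 μmol/min

α = 1 + [I]/Ki = 1 + 5.14/10.9 = 1.472.
For an uncompetitive inhibitor, both parameters are divided by α, giving Vmax/α and Km/α: Km,app = 9.58 μM, Vmax,app = 4.82 μmol/min.
v = Vmax,app·[S]/(Km,app + [S]) = 4.82 × 21.5/(9.58 + 21.5) = 3.34 μmol/min.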